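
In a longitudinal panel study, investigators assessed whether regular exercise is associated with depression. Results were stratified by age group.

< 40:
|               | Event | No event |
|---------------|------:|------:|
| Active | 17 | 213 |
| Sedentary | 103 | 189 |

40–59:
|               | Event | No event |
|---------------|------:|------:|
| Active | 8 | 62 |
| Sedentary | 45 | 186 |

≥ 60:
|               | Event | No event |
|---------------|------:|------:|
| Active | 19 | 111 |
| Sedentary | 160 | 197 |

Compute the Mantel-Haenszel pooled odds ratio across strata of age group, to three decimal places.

OR_MH = Σ(aᵢdᵢ/nᵢ) / Σ(bᵢcᵢ/nᵢ), where nᵢ is the stratum total.
Stratum 1 (< 40): n = 522; a·d/n = 17·189/522 = 6.1552; b·c/n = 213·103/522 = 42.0287
Stratum 2 (40–59): n = 301; a·d/n = 8·186/301 = 4.9435; b·c/n = 62·45/301 = 9.2691
Stratum 3 (≥ 60): n = 487; a·d/n = 19·197/487 = 7.6858; b·c/n = 111·160/487 = 36.4682
OR_MH = (6.1552 + 4.9435 + 7.6858) / (42.0287 + 9.2691 + 36.4682) = 18.7845 / 87.7660 = 0.21403

0.214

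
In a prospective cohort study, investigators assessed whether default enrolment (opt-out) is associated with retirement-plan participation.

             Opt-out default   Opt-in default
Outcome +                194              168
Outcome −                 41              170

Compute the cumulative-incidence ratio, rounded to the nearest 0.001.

1.661

Reading the table with exposure as columns: a = 194 (Opt-out default, case), b = 41 (Opt-out default, non-case), c = 168 (Opt-in default, case), d = 170.
Risk in exposed = 194/235 = 0.82553; risk in unexposed = 168/338 = 0.49704.
RR = 0.82553 / 0.49704 = 1.66089
The risk among the exposed is 1.66 times that among the unexposed.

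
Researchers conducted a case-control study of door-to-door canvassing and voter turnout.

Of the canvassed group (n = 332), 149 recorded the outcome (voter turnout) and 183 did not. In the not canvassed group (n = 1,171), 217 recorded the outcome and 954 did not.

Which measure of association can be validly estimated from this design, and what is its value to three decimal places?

3.580

From the description: a = 149, b = 183, c = 217, d = 954.
This is a case-control study: participants were sampled on outcome status, so risks in the source population cannot be estimated directly — relative risk is not valid here. The odds ratio is the appropriate measure.
OR = (a·d)/(b·c) = (149 × 954) / (183 × 217) = 142146 / 39711 = 3.57951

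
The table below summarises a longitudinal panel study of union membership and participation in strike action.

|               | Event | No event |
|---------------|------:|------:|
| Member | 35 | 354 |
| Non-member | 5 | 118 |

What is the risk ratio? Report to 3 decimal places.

Cells: a = 35, b = 354, c = 5, d = 118.
Risk in exposed = 35/389 = 0.08997; risk in unexposed = 5/123 = 0.04065.
RR = 0.08997 / 0.04065 = 2.21337
The risk among the exposed is 2.21 times that among the unexposed.

2.213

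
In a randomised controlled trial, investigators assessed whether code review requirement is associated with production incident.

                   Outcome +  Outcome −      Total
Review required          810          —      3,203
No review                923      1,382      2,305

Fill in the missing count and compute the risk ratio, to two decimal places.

0.63

The missing cell is in the exposed row: 3203 − 810 = 2393.
So a = 810, b = 2393, c = 923, d = 1382.
RR = [a/(a+b)] / [c/(c+d)] = (810/3203) / (923/2305) = 0.25289/0.40043 = 0.63153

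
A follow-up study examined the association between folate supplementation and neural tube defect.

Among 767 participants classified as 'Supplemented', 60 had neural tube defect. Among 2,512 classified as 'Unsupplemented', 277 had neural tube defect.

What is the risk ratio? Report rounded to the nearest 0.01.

From the description: a = 60, b = 707, c = 277, d = 2235.
Risk in exposed = 60/767 = 0.07823; risk in unexposed = 277/2512 = 0.11027.
RR = 0.07823 / 0.11027 = 0.70941
The risk is 29% lower among the exposed than among the unexposed.

0.71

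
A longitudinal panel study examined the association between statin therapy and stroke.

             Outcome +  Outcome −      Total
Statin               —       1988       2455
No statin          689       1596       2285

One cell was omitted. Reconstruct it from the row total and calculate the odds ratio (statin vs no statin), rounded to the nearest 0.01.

The missing cell is in the exposed row: 2455 − 1988 = 467.
So a = 467, b = 1988, c = 689, d = 1596.
OR = (a·d)/(b·c) = (467 × 1596) / (1988 × 689) = 745332 / 1369732 = 0.54414

0.54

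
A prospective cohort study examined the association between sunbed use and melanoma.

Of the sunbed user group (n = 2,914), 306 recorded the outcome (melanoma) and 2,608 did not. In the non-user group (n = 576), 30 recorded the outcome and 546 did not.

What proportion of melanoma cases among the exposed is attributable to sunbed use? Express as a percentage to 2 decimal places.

50.40

From the description: a = 306, b = 2608, c = 30, d = 546.
Risk in exposed = 306/2914 = 0.10501; risk in unexposed = 30/576 = 0.05208.
RR = 0.10501/0.05208 = 2.01620
AR% = (RR − 1)/RR × 100 = (2.01620 − 1)/2.01620 × 100 = 50.4017%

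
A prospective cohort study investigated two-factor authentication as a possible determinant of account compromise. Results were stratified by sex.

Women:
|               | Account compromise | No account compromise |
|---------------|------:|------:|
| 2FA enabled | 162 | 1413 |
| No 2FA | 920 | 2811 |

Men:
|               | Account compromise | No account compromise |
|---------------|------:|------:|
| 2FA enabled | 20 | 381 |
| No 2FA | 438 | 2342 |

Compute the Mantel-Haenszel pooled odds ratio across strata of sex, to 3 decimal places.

OR_MH = Σ(aᵢdᵢ/nᵢ) / Σ(bᵢcᵢ/nᵢ), where nᵢ is the stratum total.
Stratum 1 (Women): n = 5306; a·d/n = 162·2811/5306 = 85.8240; b·c/n = 1413·920/5306 = 244.9981
Stratum 2 (Men): n = 3181; a·d/n = 20·2342/3181 = 14.7249; b·c/n = 381·438/3181 = 52.4609
OR_MH = (85.8240 + 14.7249) / (244.9981 + 52.4609) = 100.5489 / 297.4590 = 0.33803

0.338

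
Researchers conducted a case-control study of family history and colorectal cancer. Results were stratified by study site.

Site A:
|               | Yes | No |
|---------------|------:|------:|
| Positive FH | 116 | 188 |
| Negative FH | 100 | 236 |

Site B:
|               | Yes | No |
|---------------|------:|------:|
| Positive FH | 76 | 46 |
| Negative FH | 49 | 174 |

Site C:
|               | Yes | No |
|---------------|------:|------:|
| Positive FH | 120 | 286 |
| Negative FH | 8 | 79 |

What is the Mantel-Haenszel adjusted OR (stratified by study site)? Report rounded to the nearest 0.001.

2.474

OR_MH = Σ(aᵢdᵢ/nᵢ) / Σ(bᵢcᵢ/nᵢ), where nᵢ is the stratum total.
Stratum 1 (Site A): n = 640; a·d/n = 116·236/640 = 42.7750; b·c/n = 188·100/640 = 29.3750
Stratum 2 (Site B): n = 345; a·d/n = 76·174/345 = 38.3304; b·c/n = 46·49/345 = 6.5333
Stratum 3 (Site C): n = 493; a·d/n = 120·79/493 = 19.2292; b·c/n = 286·8/493 = 4.6410
OR_MH = (42.7750 + 38.3304 + 19.2292) / (29.3750 + 6.5333 + 4.6410) = 100.3346 / 40.5493 = 2.47439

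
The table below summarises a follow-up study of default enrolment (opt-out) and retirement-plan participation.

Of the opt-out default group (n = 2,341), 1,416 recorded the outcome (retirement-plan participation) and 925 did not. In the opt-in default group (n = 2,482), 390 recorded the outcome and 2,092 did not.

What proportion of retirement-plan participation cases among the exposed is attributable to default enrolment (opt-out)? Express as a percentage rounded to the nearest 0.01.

From the description: a = 1416, b = 925, c = 390, d = 2092.
Risk in exposed = 1416/2341 = 0.60487; risk in unexposed = 390/2482 = 0.15713.
RR = 0.60487/0.15713 = 3.84945
AR% = (RR − 1)/RR × 100 = (3.84945 − 1)/3.84945 × 100 = 74.0223%

74.02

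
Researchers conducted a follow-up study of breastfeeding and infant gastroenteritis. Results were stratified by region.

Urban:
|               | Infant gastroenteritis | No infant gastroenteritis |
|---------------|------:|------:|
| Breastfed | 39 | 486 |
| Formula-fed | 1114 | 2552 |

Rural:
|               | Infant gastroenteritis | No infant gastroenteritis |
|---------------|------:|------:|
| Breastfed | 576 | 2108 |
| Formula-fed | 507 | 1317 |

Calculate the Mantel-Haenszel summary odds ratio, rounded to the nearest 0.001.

OR_MH = Σ(aᵢdᵢ/nᵢ) / Σ(bᵢcᵢ/nᵢ), where nᵢ is the stratum total.
Stratum 1 (Urban): n = 4191; a·d/n = 39·2552/4191 = 23.7480; b·c/n = 486·1114/4191 = 129.1825
Stratum 2 (Rural): n = 4508; a·d/n = 576·1317/4508 = 168.2768; b·c/n = 2108·507/4508 = 237.0799
OR_MH = (23.7480 + 168.2768) / (129.1825 + 237.0799) = 192.0249 / 366.2624 = 0.52428

0.524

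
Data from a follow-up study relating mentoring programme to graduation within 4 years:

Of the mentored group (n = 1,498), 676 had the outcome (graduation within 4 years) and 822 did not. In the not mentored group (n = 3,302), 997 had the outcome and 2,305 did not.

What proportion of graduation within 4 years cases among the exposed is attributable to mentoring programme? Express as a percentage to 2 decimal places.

From the description: a = 676, b = 822, c = 997, d = 2305.
Risk in exposed = 676/1498 = 0.45127; risk in unexposed = 997/3302 = 0.30194.
RR = 0.45127/0.30194 = 1.49457
AR% = (RR − 1)/RR × 100 = (1.49457 − 1)/1.49457 × 100 = 33.0912%

33.09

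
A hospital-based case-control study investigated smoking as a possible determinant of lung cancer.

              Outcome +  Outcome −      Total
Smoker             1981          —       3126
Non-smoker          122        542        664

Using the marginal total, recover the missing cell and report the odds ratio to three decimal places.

The missing cell is in the exposed row: 3126 − 1981 = 1145.
So a = 1981, b = 1145, c = 122, d = 542.
OR = (a·d)/(b·c) = (1981 × 542) / (1145 × 122) = 1073702 / 139690 = 7.68632

7.686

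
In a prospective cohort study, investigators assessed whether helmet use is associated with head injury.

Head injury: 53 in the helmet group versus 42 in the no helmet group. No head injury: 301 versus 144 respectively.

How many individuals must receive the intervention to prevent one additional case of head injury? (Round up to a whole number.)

Risk in treated group = 53/354 = 0.14972; risk in control = 42/186 = 0.22581.
Absolute risk reduction = 0.22581 − 0.14972 = 0.07609
NNT = 1 / ARR = 1 / 0.07609 = 13.143 → round up → 14

14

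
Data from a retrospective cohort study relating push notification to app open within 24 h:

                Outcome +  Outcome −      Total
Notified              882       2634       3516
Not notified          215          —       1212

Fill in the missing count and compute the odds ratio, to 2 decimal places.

1.55

The missing cell is in the unexposed row: 1212 − 215 = 997.
So a = 882, b = 2634, c = 215, d = 997.
OR = (a·d)/(b·c) = (882 × 997) / (2634 × 215) = 879354 / 566310 = 1.55278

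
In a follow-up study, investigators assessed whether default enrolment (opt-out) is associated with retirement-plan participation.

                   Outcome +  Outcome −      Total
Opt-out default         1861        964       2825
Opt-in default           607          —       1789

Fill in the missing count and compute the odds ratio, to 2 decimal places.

The missing cell is in the unexposed row: 1789 − 607 = 1182.
So a = 1861, b = 964, c = 607, d = 1182.
OR = (a·d)/(b·c) = (1861 × 1182) / (964 × 607) = 2199702 / 585148 = 3.75922

3.76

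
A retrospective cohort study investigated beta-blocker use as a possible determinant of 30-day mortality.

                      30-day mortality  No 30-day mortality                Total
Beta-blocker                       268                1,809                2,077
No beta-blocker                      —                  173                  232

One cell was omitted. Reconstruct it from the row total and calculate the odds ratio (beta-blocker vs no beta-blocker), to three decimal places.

The missing cell is in the unexposed row: 232 − 173 = 59.
So a = 268, b = 1809, c = 59, d = 173.
OR = (a·d)/(b·c) = (268 × 173) / (1809 × 59) = 46364 / 106731 = 0.43440

0.434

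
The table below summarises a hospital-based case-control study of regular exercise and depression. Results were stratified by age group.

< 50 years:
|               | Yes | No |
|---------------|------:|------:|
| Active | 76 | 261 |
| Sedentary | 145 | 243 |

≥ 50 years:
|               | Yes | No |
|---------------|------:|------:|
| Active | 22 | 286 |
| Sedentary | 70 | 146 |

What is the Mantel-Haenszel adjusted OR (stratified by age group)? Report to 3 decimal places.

0.350

OR_MH = Σ(aᵢdᵢ/nᵢ) / Σ(bᵢcᵢ/nᵢ), where nᵢ is the stratum total.
Stratum 1 (< 50 years): n = 725; a·d/n = 76·243/725 = 25.4731; b·c/n = 261·145/725 = 52.2000
Stratum 2 (≥ 50 years): n = 524; a·d/n = 22·146/524 = 6.1298; b·c/n = 286·70/524 = 38.2061
OR_MH = (25.4731 + 6.1298) / (52.2000 + 38.2061) = 31.6029 / 90.4061 = 0.34957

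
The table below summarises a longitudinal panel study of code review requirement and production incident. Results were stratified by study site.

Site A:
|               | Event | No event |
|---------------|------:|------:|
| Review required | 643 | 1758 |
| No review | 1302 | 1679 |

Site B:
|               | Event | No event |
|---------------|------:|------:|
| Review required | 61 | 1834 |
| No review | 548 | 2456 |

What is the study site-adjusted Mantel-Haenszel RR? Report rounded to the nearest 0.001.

0.496

RR_MH = Σ(aᵢ·n₀ᵢ/nᵢ) / Σ(cᵢ·n₁ᵢ/nᵢ), with n₁ᵢ = aᵢ+bᵢ (exposed), n₀ᵢ = cᵢ+dᵢ (unexposed), nᵢ = n₁ᵢ+n₀ᵢ.
Stratum 1 (Site A): n₁ = 2401, n₀ = 2981, n = 5382; a·n₀/n = 643·2981/5382 = 356.1470; c·n₁/n = 1302·2401/5382 = 580.8439
Stratum 2 (Site B): n₁ = 1895, n₀ = 3004, n = 4899; a·n₀/n = 61·3004/4899 = 37.4044; c·n₁/n = 548·1895/4899 = 211.9739
RR_MH = (356.1470 + 37.4044) / (580.8439 + 211.9739) = 393.5513 / 792.8178 = 0.49640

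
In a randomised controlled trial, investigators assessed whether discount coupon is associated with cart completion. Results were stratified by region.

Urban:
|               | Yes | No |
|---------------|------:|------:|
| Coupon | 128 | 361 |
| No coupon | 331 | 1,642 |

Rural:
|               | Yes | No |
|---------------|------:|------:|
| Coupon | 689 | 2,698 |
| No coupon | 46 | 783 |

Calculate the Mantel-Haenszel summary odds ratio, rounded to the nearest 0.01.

OR_MH = Σ(aᵢdᵢ/nᵢ) / Σ(bᵢcᵢ/nᵢ), where nᵢ is the stratum total.
Stratum 1 (Urban): n = 2462; a·d/n = 128·1642/2462 = 85.3680; b·c/n = 361·331/2462 = 48.5341
Stratum 2 (Rural): n = 4216; a·d/n = 689·783/4216 = 127.9618; b·c/n = 2698·46/4216 = 29.4374
OR_MH = (85.3680 + 127.9618) / (48.5341 + 29.4374) = 213.3298 / 77.9715 = 2.73600

2.74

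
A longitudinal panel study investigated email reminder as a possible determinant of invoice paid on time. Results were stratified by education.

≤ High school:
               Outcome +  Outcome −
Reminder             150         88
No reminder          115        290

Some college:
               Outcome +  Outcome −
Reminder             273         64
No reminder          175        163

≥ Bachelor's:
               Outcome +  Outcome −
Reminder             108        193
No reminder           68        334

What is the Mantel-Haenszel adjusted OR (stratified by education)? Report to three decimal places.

3.625

OR_MH = Σ(aᵢdᵢ/nᵢ) / Σ(bᵢcᵢ/nᵢ), where nᵢ is the stratum total.
Stratum 1 (≤ High school): n = 643; a·d/n = 150·290/643 = 67.6516; b·c/n = 88·115/643 = 15.7387
Stratum 2 (Some college): n = 675; a·d/n = 273·163/675 = 65.9244; b·c/n = 64·175/675 = 16.5926
Stratum 3 (≥ Bachelor's): n = 703; a·d/n = 108·334/703 = 51.3115; b·c/n = 193·68/703 = 18.6686
OR_MH = (67.6516 + 65.9244 + 51.3115) / (15.7387 + 16.5926 + 18.6686) = 184.8876 / 50.9999 = 3.62526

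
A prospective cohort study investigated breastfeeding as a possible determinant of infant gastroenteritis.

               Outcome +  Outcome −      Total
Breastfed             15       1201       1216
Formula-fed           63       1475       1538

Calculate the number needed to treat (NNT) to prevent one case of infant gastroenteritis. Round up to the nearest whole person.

Risk in treated group = 15/1216 = 0.01234; risk in control = 63/1538 = 0.04096.
Absolute risk reduction = 0.04096 − 0.01234 = 0.02863
NNT = 1 / ARR = 1 / 0.02863 = 34.932 → round up → 35

35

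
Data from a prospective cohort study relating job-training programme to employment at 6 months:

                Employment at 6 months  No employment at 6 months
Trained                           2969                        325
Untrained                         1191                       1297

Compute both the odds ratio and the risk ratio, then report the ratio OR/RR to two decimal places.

5.28

Cells: a = 2969, b = 325, c = 1191, d = 1297.
OR = (2969·1297)/(325·1191) = 3850793/387075 = 9.94844
Risk in exposed = 2969/3294 = 0.90134; risk in unexposed = 1191/2488 = 0.47870; RR = 1.88289
OR/RR = 9.94844 / 1.88289 = 5.28360
The outcome is not rare, so the OR lies further from 1 than the RR.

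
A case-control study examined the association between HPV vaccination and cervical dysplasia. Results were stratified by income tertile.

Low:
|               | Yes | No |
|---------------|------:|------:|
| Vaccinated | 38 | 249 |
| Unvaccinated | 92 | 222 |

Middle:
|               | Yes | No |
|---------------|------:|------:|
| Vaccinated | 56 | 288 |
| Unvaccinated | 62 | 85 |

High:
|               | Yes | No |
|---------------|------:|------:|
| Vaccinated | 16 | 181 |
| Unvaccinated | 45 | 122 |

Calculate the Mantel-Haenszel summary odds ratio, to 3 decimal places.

0.300

OR_MH = Σ(aᵢdᵢ/nᵢ) / Σ(bᵢcᵢ/nᵢ), where nᵢ is the stratum total.
Stratum 1 (Low): n = 601; a·d/n = 38·222/601 = 14.0366; b·c/n = 249·92/601 = 38.1165
Stratum 2 (Middle): n = 491; a·d/n = 56·85/491 = 9.6945; b·c/n = 288·62/491 = 36.3666
Stratum 3 (High): n = 364; a·d/n = 16·122/364 = 5.3626; b·c/n = 181·45/364 = 22.3764
OR_MH = (14.0366 + 9.6945 + 5.3626) / (38.1165 + 36.3666 + 22.3764) = 29.0937 / 96.8594 = 0.30037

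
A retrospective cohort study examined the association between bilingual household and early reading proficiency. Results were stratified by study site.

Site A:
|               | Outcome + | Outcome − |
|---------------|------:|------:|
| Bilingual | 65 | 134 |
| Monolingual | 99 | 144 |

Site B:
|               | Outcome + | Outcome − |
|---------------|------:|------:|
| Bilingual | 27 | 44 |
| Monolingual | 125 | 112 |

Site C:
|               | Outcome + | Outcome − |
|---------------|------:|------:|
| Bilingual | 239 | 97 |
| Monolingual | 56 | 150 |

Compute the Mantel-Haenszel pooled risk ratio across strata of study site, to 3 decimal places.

RR_MH = Σ(aᵢ·n₀ᵢ/nᵢ) / Σ(cᵢ·n₁ᵢ/nᵢ), with n₁ᵢ = aᵢ+bᵢ (exposed), n₀ᵢ = cᵢ+dᵢ (unexposed), nᵢ = n₁ᵢ+n₀ᵢ.
Stratum 1 (Site A): n₁ = 199, n₀ = 243, n = 442; a·n₀/n = 65·243/442 = 35.7353; c·n₁/n = 99·199/442 = 44.5724
Stratum 2 (Site B): n₁ = 71, n₀ = 237, n = 308; a·n₀/n = 27·237/308 = 20.7760; c·n₁/n = 125·71/308 = 28.8149
Stratum 3 (Site C): n₁ = 336, n₀ = 206, n = 542; a·n₀/n = 239·206/542 = 90.8376; c·n₁/n = 56·336/542 = 34.7159
RR_MH = (35.7353 + 20.7760 + 90.8376) / (44.5724 + 28.8149 + 34.7159) = 147.3489 / 108.1032 = 1.36304

1.363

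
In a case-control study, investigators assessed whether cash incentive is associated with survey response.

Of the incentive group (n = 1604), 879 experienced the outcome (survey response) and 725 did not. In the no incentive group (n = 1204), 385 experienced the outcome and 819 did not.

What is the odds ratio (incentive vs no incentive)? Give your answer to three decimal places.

2.579

From the description: a = 879, b = 725, c = 385, d = 819.
OR = (a·d)/(b·c) = (879 × 819) / (725 × 385) = 719901 / 279125 = 2.57913
The odds of survey response are about 2.58 times as high in the incentive group.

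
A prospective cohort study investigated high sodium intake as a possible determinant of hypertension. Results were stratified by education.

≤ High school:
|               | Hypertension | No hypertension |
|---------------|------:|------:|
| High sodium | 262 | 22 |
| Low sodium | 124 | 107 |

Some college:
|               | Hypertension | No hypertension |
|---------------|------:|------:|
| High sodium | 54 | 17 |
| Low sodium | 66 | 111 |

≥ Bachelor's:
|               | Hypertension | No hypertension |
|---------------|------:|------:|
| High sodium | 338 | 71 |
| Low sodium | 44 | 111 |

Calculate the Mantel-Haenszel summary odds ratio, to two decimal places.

OR_MH = Σ(aᵢdᵢ/nᵢ) / Σ(bᵢcᵢ/nᵢ), where nᵢ is the stratum total.
Stratum 1 (≤ High school): n = 515; a·d/n = 262·107/515 = 54.4350; b·c/n = 22·124/515 = 5.2971
Stratum 2 (Some college): n = 248; a·d/n = 54·111/248 = 24.1694; b·c/n = 17·66/248 = 4.5242
Stratum 3 (≥ Bachelor's): n = 564; a·d/n = 338·111/564 = 66.5213; b·c/n = 71·44/564 = 5.5390
OR_MH = (54.4350 + 24.1694 + 66.5213) / (5.2971 + 4.5242 + 5.5390) = 145.1256 / 15.3603 = 9.44810

9.45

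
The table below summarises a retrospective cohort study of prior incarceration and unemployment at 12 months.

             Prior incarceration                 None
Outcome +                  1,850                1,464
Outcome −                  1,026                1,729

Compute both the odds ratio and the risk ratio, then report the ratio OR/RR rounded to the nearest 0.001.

Reading the table with exposure as columns: a = 1850 (Prior incarceration, case), b = 1026 (Prior incarceration, non-case), c = 1464 (None, case), d = 1729.
OR = (1850·1729)/(1026·1464) = 3198650/1502064 = 2.12950
Risk in exposed = 1850/2876 = 0.64325; risk in unexposed = 1464/3193 = 0.45850; RR = 1.40295
OR/RR = 2.12950 / 1.40295 = 1.51788
The outcome is not rare, so the OR lies further from 1 than the RR.

1.518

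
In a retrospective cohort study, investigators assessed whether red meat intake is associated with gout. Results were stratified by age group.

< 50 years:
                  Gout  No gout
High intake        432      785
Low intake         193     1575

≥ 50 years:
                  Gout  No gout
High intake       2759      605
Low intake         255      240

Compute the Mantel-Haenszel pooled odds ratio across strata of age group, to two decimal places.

OR_MH = Σ(aᵢdᵢ/nᵢ) / Σ(bᵢcᵢ/nᵢ), where nᵢ is the stratum total.
Stratum 1 (< 50 years): n = 2985; a·d/n = 432·1575/2985 = 227.9397; b·c/n = 785·193/2985 = 50.7554
Stratum 2 (≥ 50 years): n = 3859; a·d/n = 2759·240/3859 = 171.5885; b·c/n = 605·255/3859 = 39.9780
OR_MH = (227.9397 + 171.5885) / (50.7554 + 39.9780) = 399.5282 / 90.7334 = 4.40332

4.40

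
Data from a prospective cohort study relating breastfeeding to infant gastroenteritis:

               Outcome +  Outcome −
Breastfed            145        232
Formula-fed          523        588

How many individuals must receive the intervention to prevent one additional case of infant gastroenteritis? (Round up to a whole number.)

12

Risk in treated group = 145/377 = 0.38462; risk in control = 523/1111 = 0.47075.
Absolute risk reduction = 0.47075 − 0.38462 = 0.08613
NNT = 1 / ARR = 1 / 0.08613 = 11.610 → round up → 12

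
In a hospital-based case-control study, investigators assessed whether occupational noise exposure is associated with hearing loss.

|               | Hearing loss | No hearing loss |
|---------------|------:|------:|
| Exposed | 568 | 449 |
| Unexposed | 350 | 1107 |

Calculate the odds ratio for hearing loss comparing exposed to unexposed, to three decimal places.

4.001

Cells: a = 568, b = 449, c = 350, d = 1107.
OR = (a·d)/(b·c) = (568 × 1107) / (449 × 350) = 628776 / 157150 = 4.00112
The odds of hearing loss are about 4.00 times as high in the exposed group.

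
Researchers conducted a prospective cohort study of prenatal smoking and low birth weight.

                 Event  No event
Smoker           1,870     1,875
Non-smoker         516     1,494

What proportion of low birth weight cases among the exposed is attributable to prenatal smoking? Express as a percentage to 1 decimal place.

48.6

Cells: a = 1870, b = 1875, c = 516, d = 1494.
Risk in exposed = 1870/3745 = 0.49933; risk in unexposed = 516/2010 = 0.25672.
RR = 0.49933/0.25672 = 1.94507
AR% = (RR − 1)/RR × 100 = (1.94507 − 1)/1.94507 × 100 = 48.5881%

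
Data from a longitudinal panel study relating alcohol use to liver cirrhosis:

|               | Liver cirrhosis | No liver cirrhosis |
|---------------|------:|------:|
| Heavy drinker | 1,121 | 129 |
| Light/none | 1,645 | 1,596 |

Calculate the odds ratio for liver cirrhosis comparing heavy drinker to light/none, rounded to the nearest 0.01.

8.43

Cells: a = 1121, b = 129, c = 1645, d = 1596.
OR = (a·d)/(b·c) = (1121 × 1596) / (129 × 1645) = 1789116 / 212205 = 8.43107
The odds of liver cirrhosis are about 8.43 times as high in the heavy drinker group.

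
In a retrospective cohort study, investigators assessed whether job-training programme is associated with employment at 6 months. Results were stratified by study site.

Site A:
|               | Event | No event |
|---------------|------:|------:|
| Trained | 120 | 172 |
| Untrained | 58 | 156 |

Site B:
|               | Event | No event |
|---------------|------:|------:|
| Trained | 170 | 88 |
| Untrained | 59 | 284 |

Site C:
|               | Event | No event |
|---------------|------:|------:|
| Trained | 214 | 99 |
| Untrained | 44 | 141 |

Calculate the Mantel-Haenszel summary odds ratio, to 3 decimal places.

OR_MH = Σ(aᵢdᵢ/nᵢ) / Σ(bᵢcᵢ/nᵢ), where nᵢ is the stratum total.
Stratum 1 (Site A): n = 506; a·d/n = 120·156/506 = 36.9960; b·c/n = 172·58/506 = 19.7154
Stratum 2 (Site B): n = 601; a·d/n = 170·284/601 = 80.3328; b·c/n = 88·59/601 = 8.6389
Stratum 3 (Site C): n = 498; a·d/n = 214·141/498 = 60.5904; b·c/n = 99·44/498 = 8.7470
OR_MH = (36.9960 + 80.3328 + 60.5904) / (19.7154 + 8.6389 + 8.7470) = 177.9192 / 37.1013 = 4.79549

4.795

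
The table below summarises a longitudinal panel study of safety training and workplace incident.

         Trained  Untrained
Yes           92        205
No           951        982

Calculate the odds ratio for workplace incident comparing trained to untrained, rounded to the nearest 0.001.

Reading the table with exposure as columns: a = 92 (Trained, case), b = 951 (Trained, non-case), c = 205 (Untrained, case), d = 982.
OR = (a·d)/(b·c) = (92 × 982) / (951 × 205) = 90344 / 194955 = 0.46341
Exposure is associated with lower odds of workplace incident (OR = 0.46 < 1).

0.463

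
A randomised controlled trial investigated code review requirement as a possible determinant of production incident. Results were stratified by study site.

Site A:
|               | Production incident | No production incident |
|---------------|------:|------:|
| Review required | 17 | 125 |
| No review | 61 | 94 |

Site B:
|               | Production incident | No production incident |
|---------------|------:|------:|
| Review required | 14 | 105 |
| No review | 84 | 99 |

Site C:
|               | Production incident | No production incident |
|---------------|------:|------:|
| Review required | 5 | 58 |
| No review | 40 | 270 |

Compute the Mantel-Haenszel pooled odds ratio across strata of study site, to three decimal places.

OR_MH = Σ(aᵢdᵢ/nᵢ) / Σ(bᵢcᵢ/nᵢ), where nᵢ is the stratum total.
Stratum 1 (Site A): n = 297; a·d/n = 17·94/297 = 5.3805; b·c/n = 125·61/297 = 25.6734
Stratum 2 (Site B): n = 302; a·d/n = 14·99/302 = 4.5894; b·c/n = 105·84/302 = 29.2053
Stratum 3 (Site C): n = 373; a·d/n = 5·270/373 = 3.6193; b·c/n = 58·40/373 = 6.2198
OR_MH = (5.3805 + 4.5894 + 3.6193) / (25.6734 + 29.2053 + 6.2198) = 13.5892 / 61.0985 = 0.22241

0.222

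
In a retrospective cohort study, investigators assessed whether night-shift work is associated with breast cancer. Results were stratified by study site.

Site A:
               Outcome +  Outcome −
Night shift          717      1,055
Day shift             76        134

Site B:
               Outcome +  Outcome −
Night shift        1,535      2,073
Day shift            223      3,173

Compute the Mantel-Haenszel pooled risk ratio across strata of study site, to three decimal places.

4.487

RR_MH = Σ(aᵢ·n₀ᵢ/nᵢ) / Σ(cᵢ·n₁ᵢ/nᵢ), with n₁ᵢ = aᵢ+bᵢ (exposed), n₀ᵢ = cᵢ+dᵢ (unexposed), nᵢ = n₁ᵢ+n₀ᵢ.
Stratum 1 (Site A): n₁ = 1772, n₀ = 210, n = 1982; a·n₀/n = 717·210/1982 = 75.9687; c·n₁/n = 76·1772/1982 = 67.9475
Stratum 2 (Site B): n₁ = 3608, n₀ = 3396, n = 7004; a·n₀/n = 1535·3396/7004 = 744.2690; c·n₁/n = 223·3608/7004 = 114.8749
RR_MH = (75.9687 + 744.2690) / (67.9475 + 114.8749) = 820.2377 / 182.8225 = 4.48653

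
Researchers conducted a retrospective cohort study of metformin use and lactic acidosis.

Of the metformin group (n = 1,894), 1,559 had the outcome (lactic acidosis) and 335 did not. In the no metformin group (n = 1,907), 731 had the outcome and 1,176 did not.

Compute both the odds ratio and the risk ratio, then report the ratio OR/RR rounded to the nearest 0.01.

3.49

From the description: a = 1559, b = 335, c = 731, d = 1176.
OR = (1559·1176)/(335·731) = 1833384/244885 = 7.48671
Risk in exposed = 1559/1894 = 0.82313; risk in unexposed = 731/1907 = 0.38332; RR = 2.14733
OR/RR = 7.48671 / 2.14733 = 3.48652
The outcome is not rare, so the OR lies further from 1 than the RR.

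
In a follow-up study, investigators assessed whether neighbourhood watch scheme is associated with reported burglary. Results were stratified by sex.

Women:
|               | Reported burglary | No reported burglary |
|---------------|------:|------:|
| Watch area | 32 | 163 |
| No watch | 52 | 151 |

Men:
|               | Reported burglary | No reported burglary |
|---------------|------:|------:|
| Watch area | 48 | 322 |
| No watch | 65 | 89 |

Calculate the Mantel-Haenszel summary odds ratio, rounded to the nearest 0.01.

0.33

OR_MH = Σ(aᵢdᵢ/nᵢ) / Σ(bᵢcᵢ/nᵢ), where nᵢ is the stratum total.
Stratum 1 (Women): n = 398; a·d/n = 32·151/398 = 12.1407; b·c/n = 163·52/398 = 21.2965
Stratum 2 (Men): n = 524; a·d/n = 48·89/524 = 8.1527; b·c/n = 322·65/524 = 39.9427
OR_MH = (12.1407 + 8.1527) / (21.2965 + 39.9427) = 20.2934 / 61.2392 = 0.33138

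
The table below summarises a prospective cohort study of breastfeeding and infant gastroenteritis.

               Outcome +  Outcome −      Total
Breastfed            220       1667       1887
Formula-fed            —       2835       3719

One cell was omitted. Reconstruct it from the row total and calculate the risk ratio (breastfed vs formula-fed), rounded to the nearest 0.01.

The missing cell is in the unexposed row: 3719 − 2835 = 884.
So a = 220, b = 1667, c = 884, d = 2835.
RR = [a/(a+b)] / [c/(c+d)] = (220/1887) / (884/3719) = 0.11659/0.23770 = 0.49048

0.49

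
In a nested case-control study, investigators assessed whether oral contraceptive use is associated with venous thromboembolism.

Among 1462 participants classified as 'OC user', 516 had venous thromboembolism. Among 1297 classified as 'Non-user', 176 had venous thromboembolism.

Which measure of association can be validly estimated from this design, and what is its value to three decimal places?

From the description: a = 516, b = 946, c = 176, d = 1121.
This is a nested case-control study: participants were sampled on outcome status, so risks in the source population cannot be estimated directly — relative risk is not valid here. The odds ratio is the appropriate measure.
OR = (a·d)/(b·c) = (516 × 1121) / (946 × 176) = 578436 / 166496 = 3.47417

3.474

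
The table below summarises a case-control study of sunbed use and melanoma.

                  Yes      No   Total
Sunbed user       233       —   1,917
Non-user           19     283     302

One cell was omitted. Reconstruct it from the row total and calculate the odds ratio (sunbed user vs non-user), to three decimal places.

2.061

The missing cell is in the exposed row: 1917 − 233 = 1684.
So a = 233, b = 1684, c = 19, d = 283.
OR = (a·d)/(b·c) = (233 × 283) / (1684 × 19) = 65939 / 31996 = 2.06085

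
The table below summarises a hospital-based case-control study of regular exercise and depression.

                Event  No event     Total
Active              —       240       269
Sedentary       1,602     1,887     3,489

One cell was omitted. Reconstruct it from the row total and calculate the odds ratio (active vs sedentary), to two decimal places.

0.14

The missing cell is in the exposed row: 269 − 240 = 29.
So a = 29, b = 240, c = 1602, d = 1887.
OR = (a·d)/(b·c) = (29 × 1887) / (240 × 1602) = 54723 / 384480 = 0.14233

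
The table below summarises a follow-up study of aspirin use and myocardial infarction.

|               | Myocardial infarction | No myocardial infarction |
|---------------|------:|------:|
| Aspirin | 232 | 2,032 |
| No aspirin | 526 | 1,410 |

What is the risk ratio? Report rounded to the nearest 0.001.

0.377

Cells: a = 232, b = 2032, c = 526, d = 1410.
Risk in exposed = 232/2264 = 0.10247; risk in unexposed = 526/1936 = 0.27169.
RR = 0.10247 / 0.27169 = 0.37716
The risk is 62% lower among the exposed than among the unexposed.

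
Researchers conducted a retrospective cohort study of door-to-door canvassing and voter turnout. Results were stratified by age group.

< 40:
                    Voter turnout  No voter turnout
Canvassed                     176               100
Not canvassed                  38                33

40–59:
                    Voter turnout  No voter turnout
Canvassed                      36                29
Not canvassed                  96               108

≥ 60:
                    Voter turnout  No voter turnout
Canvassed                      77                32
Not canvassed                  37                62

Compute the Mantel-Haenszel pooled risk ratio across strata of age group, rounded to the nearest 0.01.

RR_MH = Σ(aᵢ·n₀ᵢ/nᵢ) / Σ(cᵢ·n₁ᵢ/nᵢ), with n₁ᵢ = aᵢ+bᵢ (exposed), n₀ᵢ = cᵢ+dᵢ (unexposed), nᵢ = n₁ᵢ+n₀ᵢ.
Stratum 1 (< 40): n₁ = 276, n₀ = 71, n = 347; a·n₀/n = 176·71/347 = 36.0115; c·n₁/n = 38·276/347 = 30.2248
Stratum 2 (40–59): n₁ = 65, n₀ = 204, n = 269; a·n₀/n = 36·204/269 = 27.3011; c·n₁/n = 96·65/269 = 23.1970
Stratum 3 (≥ 60): n₁ = 109, n₀ = 99, n = 208; a·n₀/n = 77·99/208 = 36.6490; c·n₁/n = 37·109/208 = 19.3894
RR_MH = (36.0115 + 27.3011 + 36.6490) / (30.2248 + 23.1970 + 19.3894) = 99.9617 / 72.8112 = 1.37289

1.37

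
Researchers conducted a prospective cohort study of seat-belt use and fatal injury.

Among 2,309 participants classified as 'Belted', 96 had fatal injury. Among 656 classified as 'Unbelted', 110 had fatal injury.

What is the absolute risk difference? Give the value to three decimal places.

-0.126

From the description: a = 96, b = 2213, c = 110, d = 546.
Risk in exposed = 96/2309 = 0.041576; risk in unexposed = 110/656 = 0.167683.
Risk difference = 0.041576 − 0.167683 = -0.126106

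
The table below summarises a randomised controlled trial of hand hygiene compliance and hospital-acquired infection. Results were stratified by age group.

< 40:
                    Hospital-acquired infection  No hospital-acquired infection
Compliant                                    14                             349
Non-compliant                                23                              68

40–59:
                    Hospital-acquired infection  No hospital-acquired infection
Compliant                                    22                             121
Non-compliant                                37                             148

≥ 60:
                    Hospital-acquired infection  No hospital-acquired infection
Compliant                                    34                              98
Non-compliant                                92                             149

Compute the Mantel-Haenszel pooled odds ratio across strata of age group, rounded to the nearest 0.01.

OR_MH = Σ(aᵢdᵢ/nᵢ) / Σ(bᵢcᵢ/nᵢ), where nᵢ is the stratum total.
Stratum 1 (< 40): n = 454; a·d/n = 14·68/454 = 2.0969; b·c/n = 349·23/454 = 17.6806
Stratum 2 (40–59): n = 328; a·d/n = 22·148/328 = 9.9268; b·c/n = 121·37/328 = 13.6494
Stratum 3 (≥ 60): n = 373; a·d/n = 34·149/373 = 13.5818; b·c/n = 98·92/373 = 24.1716
OR_MH = (2.0969 + 9.9268 + 13.5818) / (17.6806 + 13.6494 + 24.1716) = 25.6055 / 55.5016 = 0.46135

0.46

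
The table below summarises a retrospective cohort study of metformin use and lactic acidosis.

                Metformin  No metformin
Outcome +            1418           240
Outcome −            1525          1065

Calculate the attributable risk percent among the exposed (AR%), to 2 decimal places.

Reading the table with exposure as columns: a = 1418 (Metformin, case), b = 1525 (Metformin, non-case), c = 240 (No metformin, case), d = 1065.
Risk in exposed = 1418/2943 = 0.48182; risk in unexposed = 240/1305 = 0.18391.
RR = 0.48182/0.18391 = 2.61990
AR% = (RR − 1)/RR × 100 = (2.61990 − 1)/2.61990 × 100 = 61.8307%

61.83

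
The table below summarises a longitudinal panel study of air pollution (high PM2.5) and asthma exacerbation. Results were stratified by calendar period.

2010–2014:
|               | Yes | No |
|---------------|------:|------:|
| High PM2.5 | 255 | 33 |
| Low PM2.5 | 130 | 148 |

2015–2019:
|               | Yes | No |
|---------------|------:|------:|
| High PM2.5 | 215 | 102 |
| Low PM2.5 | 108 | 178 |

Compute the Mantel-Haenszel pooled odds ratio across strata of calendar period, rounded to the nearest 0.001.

OR_MH = Σ(aᵢdᵢ/nᵢ) / Σ(bᵢcᵢ/nᵢ), where nᵢ is the stratum total.
Stratum 1 (2010–2014): n = 566; a·d/n = 255·148/566 = 66.6784; b·c/n = 33·130/566 = 7.5795
Stratum 2 (2015–2019): n = 603; a·d/n = 215·178/603 = 63.4660; b·c/n = 102·108/603 = 18.2687
OR_MH = (66.6784 + 63.4660) / (7.5795 + 18.2687) = 130.1444 / 25.8482 = 5.03496

5.035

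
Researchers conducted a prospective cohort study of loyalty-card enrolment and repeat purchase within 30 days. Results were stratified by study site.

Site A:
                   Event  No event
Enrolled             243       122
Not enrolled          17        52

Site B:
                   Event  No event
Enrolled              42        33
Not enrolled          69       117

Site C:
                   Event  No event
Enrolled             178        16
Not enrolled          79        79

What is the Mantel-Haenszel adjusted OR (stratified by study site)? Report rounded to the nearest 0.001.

5.142

OR_MH = Σ(aᵢdᵢ/nᵢ) / Σ(bᵢcᵢ/nᵢ), where nᵢ is the stratum total.
Stratum 1 (Site A): n = 434; a·d/n = 243·52/434 = 29.1152; b·c/n = 122·17/434 = 4.7788
Stratum 2 (Site B): n = 261; a·d/n = 42·117/261 = 18.8276; b·c/n = 33·69/261 = 8.7241
Stratum 3 (Site C): n = 352; a·d/n = 178·79/352 = 39.9489; b·c/n = 16·79/352 = 3.5909
OR_MH = (29.1152 + 18.8276 + 39.9489) / (4.7788 + 8.7241 + 3.5909) = 87.8917 / 17.0938 = 5.14171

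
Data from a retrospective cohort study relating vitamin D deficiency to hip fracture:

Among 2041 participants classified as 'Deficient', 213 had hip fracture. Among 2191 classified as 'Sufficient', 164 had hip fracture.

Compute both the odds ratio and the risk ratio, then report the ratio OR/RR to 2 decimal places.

From the description: a = 213, b = 1828, c = 164, d = 2027.
OR = (213·2027)/(1828·164) = 431751/299792 = 1.44017
Risk in exposed = 213/2041 = 0.10436; risk in unexposed = 164/2191 = 0.07485; RR = 1.39423
OR/RR = 1.44017 / 1.39423 = 1.03295
The outcome is not rare, so the OR lies further from 1 than the RR.

1.03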